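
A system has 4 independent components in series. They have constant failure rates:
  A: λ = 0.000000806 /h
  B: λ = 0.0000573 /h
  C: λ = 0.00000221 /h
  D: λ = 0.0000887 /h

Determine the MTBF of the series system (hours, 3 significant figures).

6710

Series of exponential components: λ_sys = Σ λ_i
λ_sys = 0.000000806 + 0.0000573 + 0.00000221 + 0.0000887 = 1.4902e-04 /h
MTBF = 1 / λ_sys = 6710 h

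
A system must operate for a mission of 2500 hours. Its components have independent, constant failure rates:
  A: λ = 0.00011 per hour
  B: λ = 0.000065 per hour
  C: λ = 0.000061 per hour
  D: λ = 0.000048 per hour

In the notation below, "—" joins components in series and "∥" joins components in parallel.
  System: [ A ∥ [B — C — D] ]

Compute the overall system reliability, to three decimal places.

0.915

R(A) = exp(−0.00011 × 2500) = 0.75957
R(B) = exp(−0.000065 × 2500) = 0.85002
R(C) = exp(−0.000061 × 2500) = 0.85856
R(D) = exp(−0.000048 × 2500) = 0.88692
Series (B, C, and D): 0.85002 × 0.85856 × 0.88692 = 0.64727
Parallel (A and [0.64727]): 1 − (1 − 0.75957)(1 − 0.64727) = 0.915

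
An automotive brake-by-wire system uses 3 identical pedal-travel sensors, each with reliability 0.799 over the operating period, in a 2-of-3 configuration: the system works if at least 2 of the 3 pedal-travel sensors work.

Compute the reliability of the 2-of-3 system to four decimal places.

0.8950

R = Σ_{i=2}^{3} C(3,i) p^i (1−p)^{3−i} with p = 0.799
C(3,2)·0.799^2·0.201^1 = 0.384956
C(3,3)·0.799^3·0.201^0 = 0.510082
Sum = 0.8950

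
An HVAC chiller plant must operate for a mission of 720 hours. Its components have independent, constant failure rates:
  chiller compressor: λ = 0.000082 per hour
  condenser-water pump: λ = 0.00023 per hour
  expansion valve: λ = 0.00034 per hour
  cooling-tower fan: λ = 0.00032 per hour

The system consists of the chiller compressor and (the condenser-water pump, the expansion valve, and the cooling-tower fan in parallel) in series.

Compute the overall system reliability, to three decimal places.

R(chiller compressor) = exp(−0.000082 × 720) = 0.94267
R(condenser-water pump) = exp(−0.00023 × 720) = 0.84739
R(expansion valve) = exp(−0.00034 × 720) = 0.78286
R(cooling-tower fan) = exp(−0.00032 × 720) = 0.79422
Parallel (condenser-water pump, expansion valve, and cooling-tower fan): 1 − (1 − 0.84739)(1 − 0.78286)(1 − 0.79422) = 0.99318
Series (chiller compressor and [0.99318]): 0.94267 × 0.99318 = 0.936

0.936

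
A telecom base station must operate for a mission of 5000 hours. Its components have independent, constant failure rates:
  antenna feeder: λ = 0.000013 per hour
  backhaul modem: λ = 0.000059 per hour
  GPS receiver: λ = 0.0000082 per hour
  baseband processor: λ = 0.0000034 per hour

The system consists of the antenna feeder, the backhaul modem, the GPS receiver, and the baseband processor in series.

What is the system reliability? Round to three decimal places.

R(antenna feeder) = exp(−0.000013 × 5000) = 0.93707
R(backhaul modem) = exp(−0.000059 × 5000) = 0.74453
R(GPS receiver) = exp(−0.0000082 × 5000) = 0.95983
R(baseband processor) = exp(−0.0000034 × 5000) = 0.98314
Series (antenna feeder, backhaul modem, GPS receiver, and baseband processor): 0.93707 × 0.74453 × 0.95983 × 0.98314 = 0.658

0.658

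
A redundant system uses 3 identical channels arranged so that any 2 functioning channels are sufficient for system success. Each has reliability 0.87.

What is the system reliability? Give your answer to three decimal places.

0.954

R = Σ_{i=2}^{3} C(3,i) p^i (1−p)^{3−i} with p = 0.87
C(3,2)·0.87^2·0.13^1 = 0.29519
C(3,3)·0.87^3·0.13^0 = 0.65850
Sum = 0.954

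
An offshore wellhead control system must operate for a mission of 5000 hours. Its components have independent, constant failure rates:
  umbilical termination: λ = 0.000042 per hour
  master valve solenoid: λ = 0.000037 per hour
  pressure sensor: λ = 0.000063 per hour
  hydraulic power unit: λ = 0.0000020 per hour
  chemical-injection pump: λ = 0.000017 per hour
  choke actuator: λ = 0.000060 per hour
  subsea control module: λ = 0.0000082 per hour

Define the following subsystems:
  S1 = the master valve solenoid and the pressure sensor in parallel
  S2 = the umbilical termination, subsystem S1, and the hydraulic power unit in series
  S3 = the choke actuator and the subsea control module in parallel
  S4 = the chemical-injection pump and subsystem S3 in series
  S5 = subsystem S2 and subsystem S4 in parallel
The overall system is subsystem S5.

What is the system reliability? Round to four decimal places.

0.9787

R(umbilical termination) = exp(−0.000042 × 5000) = 0.810584
R(master valve solenoid) = exp(−0.000037 × 5000) = 0.831104
R(pressure sensor) = exp(−0.000063 × 5000) = 0.729789
R(hydraulic power unit) = exp(−0.0000020 × 5000) = 0.990050
R(chemical-injection pump) = exp(−0.000017 × 5000) = 0.918512
R(choke actuator) = exp(−0.000060 × 5000) = 0.740818
R(subsea control module) = exp(−0.0000082 × 5000) = 0.959829
Parallel (master valve solenoid and pressure sensor): 1 − (1 − 0.831104)(1 − 0.729789) = 0.954362
Series (umbilical termination, [0.954362], and hydraulic power unit): 0.810584 × 0.954362 × 0.990050 = 0.765893
Parallel (choke actuator and subsea control module): 1 − (1 − 0.740818)(1 − 0.959829) = 0.989588
Series (chemical-injection pump and [0.989588]): 0.918512 × 0.989588 = 0.908948
Parallel ([0.765893] and [0.908948]): 1 − (1 − 0.765893)(1 − 0.908948) = 0.9787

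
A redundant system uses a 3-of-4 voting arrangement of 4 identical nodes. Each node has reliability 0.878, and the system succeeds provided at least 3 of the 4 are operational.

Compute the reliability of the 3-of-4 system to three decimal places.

R = Σ_{i=3}^{4} C(4,i) p^i (1−p)^{4−i} with p = 0.878
C(4,3)·0.878^3·0.122^1 = 0.33030
C(4,4)·0.878^4·0.122^0 = 0.59426
Sum = 0.925

0.925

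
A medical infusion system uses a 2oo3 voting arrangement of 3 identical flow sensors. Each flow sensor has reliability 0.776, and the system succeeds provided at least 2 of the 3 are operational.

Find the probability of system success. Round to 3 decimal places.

R = Σ_{i=2}^{3} C(3,i) p^i (1−p)^{3−i} with p = 0.776
C(3,2)·0.776^2·0.224^1 = 0.40466
C(3,3)·0.776^3·0.224^0 = 0.46729
Sum = 0.872

0.872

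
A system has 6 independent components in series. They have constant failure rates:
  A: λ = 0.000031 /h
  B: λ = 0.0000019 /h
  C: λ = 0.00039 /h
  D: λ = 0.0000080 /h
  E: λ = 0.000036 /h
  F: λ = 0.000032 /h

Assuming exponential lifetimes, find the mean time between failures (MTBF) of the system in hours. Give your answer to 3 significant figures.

2000

Series of exponential components: λ_sys = Σ λ_i
λ_sys = 0.000031 + 0.0000019 + 0.00039 + 0.0000080 + 0.000036 + 0.000032 = 4.9890e-04 /h
MTBF = 1 / λ_sys = 2000 h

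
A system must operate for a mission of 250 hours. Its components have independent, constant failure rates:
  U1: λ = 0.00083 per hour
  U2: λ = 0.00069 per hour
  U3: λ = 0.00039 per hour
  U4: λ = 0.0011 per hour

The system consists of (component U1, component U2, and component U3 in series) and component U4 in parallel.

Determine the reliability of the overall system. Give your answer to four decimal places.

0.9087

R(U1) = exp(−0.00083 × 250) = 0.812613
R(U2) = exp(−0.00069 × 250) = 0.841558
R(U3) = exp(−0.00039 × 250) = 0.907102
R(U4) = exp(−0.0011 × 250) = 0.759572
Series (U1, U2, and U3): 0.812613 × 0.841558 × 0.907102 = 0.620332
Parallel ([0.620332] and U4): 1 − (1 − 0.620332)(1 − 0.759572) = 0.9087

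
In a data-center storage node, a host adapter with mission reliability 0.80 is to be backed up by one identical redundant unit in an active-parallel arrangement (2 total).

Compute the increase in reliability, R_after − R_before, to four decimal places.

R_before = 0.80
R_after = 1 − (1 − 0.80)^2 = 0.9600
ΔR = 0.9600 − 0.80 = 0.1600

0.1600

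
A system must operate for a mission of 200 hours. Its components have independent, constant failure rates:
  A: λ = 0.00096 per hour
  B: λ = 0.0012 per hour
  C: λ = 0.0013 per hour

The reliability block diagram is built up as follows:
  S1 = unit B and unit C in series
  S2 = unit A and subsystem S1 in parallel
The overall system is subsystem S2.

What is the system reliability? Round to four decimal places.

R(A) = exp(−0.00096 × 200) = 0.825307
R(B) = exp(−0.0012 × 200) = 0.786628
R(C) = exp(−0.0013 × 200) = 0.771052
Series (B and C): 0.786628 × 0.771052 = 0.606531
Parallel (A and [0.606531]): 1 − (1 − 0.825307)(1 − 0.606531) = 0.9313

0.9313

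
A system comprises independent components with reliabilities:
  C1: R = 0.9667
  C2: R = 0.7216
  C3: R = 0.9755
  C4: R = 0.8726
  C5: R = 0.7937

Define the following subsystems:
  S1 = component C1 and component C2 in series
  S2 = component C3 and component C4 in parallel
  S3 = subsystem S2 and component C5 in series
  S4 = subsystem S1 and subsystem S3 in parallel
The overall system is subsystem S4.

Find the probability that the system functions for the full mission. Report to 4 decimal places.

Series (C1 and C2): 0.966700 × 0.721600 = 0.697571
Parallel (C3 and C4): 1 − (1 − 0.975500)(1 − 0.872600) = 0.996879
Series ([0.996879] and C5): 0.996879 × 0.793700 = 0.791223
Parallel ([0.697571] and [0.791223]): 1 − (1 − 0.697571)(1 − 0.791223) = 0.9369

0.9369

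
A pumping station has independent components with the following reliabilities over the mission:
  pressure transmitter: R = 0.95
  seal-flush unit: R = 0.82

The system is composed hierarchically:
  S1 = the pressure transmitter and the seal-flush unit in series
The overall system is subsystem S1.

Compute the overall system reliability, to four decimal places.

Series (pressure transmitter and seal-flush unit): 0.950000 × 0.820000 = 0.7790

0.7790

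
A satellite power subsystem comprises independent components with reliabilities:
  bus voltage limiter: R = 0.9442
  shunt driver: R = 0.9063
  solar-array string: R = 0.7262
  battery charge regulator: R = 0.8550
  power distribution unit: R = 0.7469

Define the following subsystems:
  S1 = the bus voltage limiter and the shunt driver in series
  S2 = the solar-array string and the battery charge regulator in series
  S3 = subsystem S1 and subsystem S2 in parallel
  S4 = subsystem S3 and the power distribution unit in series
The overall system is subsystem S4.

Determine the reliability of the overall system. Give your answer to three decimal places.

Series (bus voltage limiter and shunt driver): 0.94420 × 0.90630 = 0.85573
Series (solar-array string and battery charge regulator): 0.72620 × 0.85500 = 0.62090
Parallel ([0.85573] and [0.62090]): 1 − (1 − 0.85573)(1 − 0.62090) = 0.94531
Series ([0.94531] and power distribution unit): 0.94531 × 0.74690 = 0.706

0.706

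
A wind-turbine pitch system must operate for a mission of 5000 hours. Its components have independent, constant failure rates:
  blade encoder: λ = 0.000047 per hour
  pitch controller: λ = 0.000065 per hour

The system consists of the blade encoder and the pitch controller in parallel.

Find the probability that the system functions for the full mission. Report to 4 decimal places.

0.9419

R(blade encoder) = exp(−0.000047 × 5000) = 0.790571
R(pitch controller) = exp(−0.000065 × 5000) = 0.722527
Parallel (blade encoder and pitch controller): 1 − (1 − 0.790571)(1 − 0.722527) = 0.9419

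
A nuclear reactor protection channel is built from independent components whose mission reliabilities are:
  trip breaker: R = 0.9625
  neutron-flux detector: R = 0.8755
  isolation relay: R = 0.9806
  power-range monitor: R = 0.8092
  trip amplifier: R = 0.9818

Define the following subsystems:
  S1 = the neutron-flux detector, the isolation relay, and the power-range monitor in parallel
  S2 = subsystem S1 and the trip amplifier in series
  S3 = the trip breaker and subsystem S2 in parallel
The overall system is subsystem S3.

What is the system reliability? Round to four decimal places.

Parallel (neutron-flux detector, isolation relay, and power-range monitor): 1 − (1 − 0.875500)(1 − 0.980600)(1 − 0.809200) = 0.999539
Series ([0.999539] and trip amplifier): 0.999539 × 0.981800 = 0.981347
Parallel (trip breaker and [0.981347]): 1 − (1 − 0.962500)(1 − 0.981347) = 0.9993

0.9993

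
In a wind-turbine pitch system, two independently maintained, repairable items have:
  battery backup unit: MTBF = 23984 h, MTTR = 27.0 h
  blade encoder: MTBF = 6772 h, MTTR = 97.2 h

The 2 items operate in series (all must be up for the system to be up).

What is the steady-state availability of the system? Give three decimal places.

A(battery backup unit) = MTBF/(MTBF+MTTR) = 23984/(23984+27.0) = 0.998876
A(blade encoder) = MTBF/(MTBF+MTTR) = 6772/(6772+97.2) = 0.985850
Series availability: 0.998876 × 0.985850 = 0.985

0.985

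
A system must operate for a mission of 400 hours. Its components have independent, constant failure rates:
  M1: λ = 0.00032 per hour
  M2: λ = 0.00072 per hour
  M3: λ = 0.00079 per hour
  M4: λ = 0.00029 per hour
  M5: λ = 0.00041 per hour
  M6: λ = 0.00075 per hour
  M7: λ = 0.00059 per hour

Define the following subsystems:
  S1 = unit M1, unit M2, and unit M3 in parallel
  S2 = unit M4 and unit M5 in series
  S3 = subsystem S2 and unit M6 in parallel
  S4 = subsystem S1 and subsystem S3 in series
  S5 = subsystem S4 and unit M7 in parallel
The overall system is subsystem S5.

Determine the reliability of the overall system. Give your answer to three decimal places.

R(M1) = exp(−0.00032 × 400) = 0.87985
R(M2) = exp(−0.00072 × 400) = 0.74976
R(M3) = exp(−0.00079 × 400) = 0.72906
R(M4) = exp(−0.00029 × 400) = 0.89048
R(M5) = exp(−0.00041 × 400) = 0.84874
R(M6) = exp(−0.00075 × 400) = 0.74082
R(M7) = exp(−0.00059 × 400) = 0.78978
Parallel (M1, M2, and M3): 1 − (1 − 0.87985)(1 − 0.74976)(1 − 0.72906) = 0.99185
Series (M4 and M5): 0.89048 × 0.84874 = 0.75579
Parallel ([0.75579] and M6): 1 − (1 − 0.75579)(1 − 0.74082) = 0.93671
Series ([0.99185] and [0.93671]): 0.99185 × 0.93671 = 0.92908
Parallel ([0.92908] and M7): 1 − (1 − 0.92908)(1 − 0.78978) = 0.985

0.985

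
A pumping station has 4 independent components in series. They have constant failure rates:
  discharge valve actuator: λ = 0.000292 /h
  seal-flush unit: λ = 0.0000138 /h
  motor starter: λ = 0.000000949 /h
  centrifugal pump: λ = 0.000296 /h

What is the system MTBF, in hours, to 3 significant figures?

1660

Series of exponential components: λ_sys = Σ λ_i
λ_sys = 0.000292 + 0.0000138 + 0.000000949 + 0.000296 = 6.0275e-04 /h
MTBF = 1 / λ_sys = 1660 h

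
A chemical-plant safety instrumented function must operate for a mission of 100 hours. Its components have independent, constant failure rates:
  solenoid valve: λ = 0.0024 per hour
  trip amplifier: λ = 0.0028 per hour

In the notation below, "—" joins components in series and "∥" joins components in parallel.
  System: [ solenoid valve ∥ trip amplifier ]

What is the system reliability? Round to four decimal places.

R(solenoid valve) = exp(−0.0024 × 100) = 0.786628
R(trip amplifier) = exp(−0.0028 × 100) = 0.755784
Parallel (solenoid valve and trip amplifier): 1 − (1 − 0.786628)(1 − 0.755784) = 0.9479

0.9479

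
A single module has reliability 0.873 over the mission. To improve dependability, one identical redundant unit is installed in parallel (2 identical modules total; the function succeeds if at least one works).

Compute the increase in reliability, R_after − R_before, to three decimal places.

R_before = 0.873
R_after = 1 − (1 − 0.873)^2 = 0.984
ΔR = 0.984 − 0.873 = 0.111

0.111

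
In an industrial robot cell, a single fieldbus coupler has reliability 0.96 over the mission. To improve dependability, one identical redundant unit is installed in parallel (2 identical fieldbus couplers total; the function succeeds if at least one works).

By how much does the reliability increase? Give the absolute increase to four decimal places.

R_before = 0.96
R_after = 1 − (1 − 0.96)^2 = 0.9984
ΔR = 0.9984 − 0.96 = 0.0384

0.0384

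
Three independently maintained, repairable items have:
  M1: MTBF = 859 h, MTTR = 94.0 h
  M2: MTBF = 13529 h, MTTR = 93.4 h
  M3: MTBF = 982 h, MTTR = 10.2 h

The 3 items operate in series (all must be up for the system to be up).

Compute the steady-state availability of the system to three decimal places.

0.886

A(M1) = MTBF/(MTBF+MTTR) = 859/(859+94.0) = 0.901364
A(M2) = MTBF/(MTBF+MTTR) = 13529/(13529+93.4) = 0.993144
A(M3) = MTBF/(MTBF+MTTR) = 982/(982+10.2) = 0.989720
Series availability: 0.901364 × 0.993144 × 0.989720 = 0.886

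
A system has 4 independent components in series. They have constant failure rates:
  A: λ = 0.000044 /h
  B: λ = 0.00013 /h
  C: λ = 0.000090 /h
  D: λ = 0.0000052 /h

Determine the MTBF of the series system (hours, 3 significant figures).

Series of exponential components: λ_sys = Σ λ_i
λ_sys = 0.000044 + 0.00013 + 0.000090 + 0.0000052 = 2.6920e-04 /h
MTBF = 1 / λ_sys = 3710 h

3710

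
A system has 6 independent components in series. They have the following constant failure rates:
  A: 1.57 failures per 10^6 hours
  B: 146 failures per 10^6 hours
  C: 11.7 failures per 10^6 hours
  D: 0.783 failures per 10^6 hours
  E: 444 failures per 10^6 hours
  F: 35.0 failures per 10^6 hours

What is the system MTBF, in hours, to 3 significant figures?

1560

Series of exponential components: λ_sys = Σ λ_i
λ_sys = 0.00000157 + 0.000146 + 0.0000117 + 0.000000783 + 0.000444 + 0.0000350 = 6.3905e-04 /h
MTBF = 1 / λ_sys = 1560 h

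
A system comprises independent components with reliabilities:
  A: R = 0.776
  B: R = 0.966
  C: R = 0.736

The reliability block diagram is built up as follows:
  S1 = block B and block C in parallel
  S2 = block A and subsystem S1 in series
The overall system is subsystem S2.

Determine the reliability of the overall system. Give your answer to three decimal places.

0.769

Parallel (B and C): 1 − (1 − 0.96600)(1 − 0.73600) = 0.99102
Series (A and [0.99102]): 0.77600 × 0.99102 = 0.769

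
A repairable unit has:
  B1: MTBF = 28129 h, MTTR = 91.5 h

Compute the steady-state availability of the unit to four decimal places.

A(B1) = MTBF/(MTBF+MTTR) = 28129/(28129+91.5) = 0.9968

0.9968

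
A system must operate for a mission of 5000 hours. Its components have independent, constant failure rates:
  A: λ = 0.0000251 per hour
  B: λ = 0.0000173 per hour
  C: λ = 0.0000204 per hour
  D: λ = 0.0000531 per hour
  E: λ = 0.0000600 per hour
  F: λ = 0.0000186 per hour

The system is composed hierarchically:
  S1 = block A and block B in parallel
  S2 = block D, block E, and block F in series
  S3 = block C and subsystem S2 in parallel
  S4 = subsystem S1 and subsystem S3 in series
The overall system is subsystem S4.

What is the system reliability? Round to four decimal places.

0.9439

R(A) = exp(−0.0000251 × 5000) = 0.882056
R(B) = exp(−0.0000173 × 5000) = 0.917136
R(C) = exp(−0.0000204 × 5000) = 0.903030
R(D) = exp(−0.0000531 × 5000) = 0.766822
R(E) = exp(−0.0000600 × 5000) = 0.740818
R(F) = exp(−0.0000186 × 5000) = 0.911194
Parallel (A and B): 1 − (1 − 0.882056)(1 − 0.917136) = 0.990227
Series (D, E, and F): 0.766822 × 0.740818 × 0.911194 = 0.517627
Parallel (C and [0.517627]): 1 − (1 − 0.903030)(1 − 0.517627) = 0.953224
Series ([0.990227] and [0.953224]): 0.990227 × 0.953224 = 0.9439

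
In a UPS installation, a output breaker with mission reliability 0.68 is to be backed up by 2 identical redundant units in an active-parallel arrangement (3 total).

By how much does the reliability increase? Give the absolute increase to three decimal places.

0.287

R_before = 0.68
R_after = 1 − (1 − 0.68)^3 = 0.967
ΔR = 0.967 − 0.68 = 0.287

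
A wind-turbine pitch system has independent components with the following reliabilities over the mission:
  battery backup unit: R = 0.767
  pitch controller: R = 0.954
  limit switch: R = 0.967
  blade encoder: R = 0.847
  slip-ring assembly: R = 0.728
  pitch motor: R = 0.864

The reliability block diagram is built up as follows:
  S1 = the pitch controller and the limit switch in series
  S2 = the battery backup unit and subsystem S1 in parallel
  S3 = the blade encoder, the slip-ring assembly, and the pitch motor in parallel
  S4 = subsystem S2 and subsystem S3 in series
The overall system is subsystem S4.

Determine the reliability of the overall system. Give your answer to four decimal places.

0.9764

Series (pitch controller and limit switch): 0.954000 × 0.967000 = 0.922518
Parallel (battery backup unit and [0.922518]): 1 − (1 − 0.767000)(1 − 0.922518) = 0.981947
Parallel (blade encoder, slip-ring assembly, and pitch motor): 1 − (1 − 0.847000)(1 − 0.728000)(1 − 0.864000) = 0.994340
Series ([0.981947] and [0.994340]): 0.981947 × 0.994340 = 0.9764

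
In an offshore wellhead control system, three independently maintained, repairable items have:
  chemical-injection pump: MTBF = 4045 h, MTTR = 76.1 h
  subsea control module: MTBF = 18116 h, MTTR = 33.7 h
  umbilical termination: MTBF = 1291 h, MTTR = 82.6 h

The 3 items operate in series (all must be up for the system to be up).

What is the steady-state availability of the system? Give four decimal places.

A(chemical-injection pump) = MTBF/(MTBF+MTTR) = 4045/(4045+76.1) = 0.981534
A(subsea control module) = MTBF/(MTBF+MTTR) = 18116/(18116+33.7) = 0.998143
A(umbilical termination) = MTBF/(MTBF+MTTR) = 1291/(1291+82.6) = 0.939866
Series availability: 0.981534 × 0.998143 × 0.939866 = 0.9208

0.9208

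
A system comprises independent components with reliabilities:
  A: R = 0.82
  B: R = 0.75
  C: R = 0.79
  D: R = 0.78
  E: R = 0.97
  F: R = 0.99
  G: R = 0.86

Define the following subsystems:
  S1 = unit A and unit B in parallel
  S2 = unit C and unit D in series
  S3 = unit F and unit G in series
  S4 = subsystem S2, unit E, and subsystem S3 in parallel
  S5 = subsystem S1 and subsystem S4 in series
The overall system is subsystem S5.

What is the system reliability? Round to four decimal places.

Parallel (A and B): 1 − (1 − 0.820000)(1 − 0.750000) = 0.955000
Series (C and D): 0.790000 × 0.780000 = 0.616200
Series (F and G): 0.990000 × 0.860000 = 0.851400
Parallel ([0.616200], E, and [0.851400]): 1 − (1 − 0.616200)(1 − 0.970000)(1 − 0.851400) = 0.998289
Series ([0.955000] and [0.998289]): 0.955000 × 0.998289 = 0.9534

0.9534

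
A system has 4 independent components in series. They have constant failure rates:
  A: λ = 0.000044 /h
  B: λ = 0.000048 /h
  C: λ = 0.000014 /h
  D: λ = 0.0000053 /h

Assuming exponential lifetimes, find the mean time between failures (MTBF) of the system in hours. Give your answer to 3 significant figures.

Series of exponential components: λ_sys = Σ λ_i
λ_sys = 0.000044 + 0.000048 + 0.000014 + 0.0000053 = 1.1130e-04 /h
MTBF = 1 / λ_sys = 8980 h

8980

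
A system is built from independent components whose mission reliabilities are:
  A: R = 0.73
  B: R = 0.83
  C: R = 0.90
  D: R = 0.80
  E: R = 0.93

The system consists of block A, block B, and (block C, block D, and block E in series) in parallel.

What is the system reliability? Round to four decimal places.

Series (C, D, and E): 0.900000 × 0.800000 × 0.930000 = 0.669600
Parallel (A, B, and [0.669600]): 1 − (1 − 0.730000)(1 − 0.830000)(1 − 0.669600) = 0.9848

0.9848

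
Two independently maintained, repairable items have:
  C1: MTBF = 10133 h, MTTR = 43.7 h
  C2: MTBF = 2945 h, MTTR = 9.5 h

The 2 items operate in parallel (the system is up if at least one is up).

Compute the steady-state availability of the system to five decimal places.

0.99999

A(C1) = MTBF/(MTBF+MTTR) = 10133/(10133+43.7) = 0.995706
A(C2) = MTBF/(MTBF+MTTR) = 2945/(2945+9.5) = 0.996785
Parallel availability: 1 − (1 − 0.995706)(1 − 0.996785) = 0.99999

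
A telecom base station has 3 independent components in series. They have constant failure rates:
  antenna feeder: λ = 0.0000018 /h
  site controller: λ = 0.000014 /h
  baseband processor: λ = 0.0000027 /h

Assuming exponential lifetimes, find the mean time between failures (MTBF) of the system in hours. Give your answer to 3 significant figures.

Series of exponential components: λ_sys = Σ λ_i
λ_sys = 0.0000018 + 0.000014 + 0.0000027 = 1.8500e-05 /h
MTBF = 1 / λ_sys = 54100 h

54100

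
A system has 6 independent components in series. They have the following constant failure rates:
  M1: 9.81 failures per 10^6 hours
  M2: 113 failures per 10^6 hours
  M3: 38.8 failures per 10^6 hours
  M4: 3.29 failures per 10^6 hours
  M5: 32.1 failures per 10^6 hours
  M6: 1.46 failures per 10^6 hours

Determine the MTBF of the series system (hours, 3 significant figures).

Series of exponential components: λ_sys = Σ λ_i
λ_sys = 0.00000981 + 0.000113 + 0.0000388 + 0.00000329 + 0.0000321 + 0.00000146 = 1.9846e-04 /h
MTBF = 1 / λ_sys = 5040 h

5040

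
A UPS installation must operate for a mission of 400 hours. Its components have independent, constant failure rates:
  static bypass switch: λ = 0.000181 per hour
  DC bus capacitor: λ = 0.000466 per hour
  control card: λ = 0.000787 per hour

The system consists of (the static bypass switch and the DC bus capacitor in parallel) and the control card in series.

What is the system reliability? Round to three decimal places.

R(static bypass switch) = exp(−0.000181 × 400) = 0.93016
R(DC bus capacitor) = exp(−0.000466 × 400) = 0.82994
R(control card) = exp(−0.000787 × 400) = 0.72993
Parallel (static bypass switch and DC bus capacitor): 1 − (1 − 0.93016)(1 − 0.82994) = 0.98812
Series ([0.98812] and control card): 0.98812 × 0.72993 = 0.721

0.721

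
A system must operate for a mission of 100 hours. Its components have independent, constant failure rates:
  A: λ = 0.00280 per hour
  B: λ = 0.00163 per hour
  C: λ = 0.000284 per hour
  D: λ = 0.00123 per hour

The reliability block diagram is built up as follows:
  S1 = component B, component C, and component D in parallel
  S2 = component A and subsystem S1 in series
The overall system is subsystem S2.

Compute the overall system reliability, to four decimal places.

0.7554

R(A) = exp(−0.00280 × 100) = 0.755784
R(B) = exp(−0.00163 × 100) = 0.849591
R(C) = exp(−0.000284 × 100) = 0.971999
R(D) = exp(−0.00123 × 100) = 0.884264
Parallel (B, C, and D): 1 − (1 − 0.849591)(1 − 0.971999)(1 − 0.884264) = 0.999513
Series (A and [0.999513]): 0.755784 × 0.999513 = 0.7554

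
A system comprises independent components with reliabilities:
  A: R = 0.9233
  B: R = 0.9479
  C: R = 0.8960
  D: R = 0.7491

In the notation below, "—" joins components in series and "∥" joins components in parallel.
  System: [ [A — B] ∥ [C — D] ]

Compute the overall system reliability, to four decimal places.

0.9590

Series (A and B): 0.923300 × 0.947900 = 0.875196
Series (C and D): 0.896000 × 0.749100 = 0.671194
Parallel ([0.875196] and [0.671194]): 1 − (1 − 0.875196)(1 − 0.671194) = 0.9590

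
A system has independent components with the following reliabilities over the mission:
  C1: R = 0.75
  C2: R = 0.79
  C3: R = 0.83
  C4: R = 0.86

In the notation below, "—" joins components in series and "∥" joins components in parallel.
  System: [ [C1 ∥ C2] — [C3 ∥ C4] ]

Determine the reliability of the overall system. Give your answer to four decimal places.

Parallel (C1 and C2): 1 − (1 − 0.750000)(1 − 0.790000) = 0.947500
Parallel (C3 and C4): 1 − (1 − 0.830000)(1 − 0.860000) = 0.976200
Series ([0.947500] and [0.976200]): 0.947500 × 0.976200 = 0.9249

0.9249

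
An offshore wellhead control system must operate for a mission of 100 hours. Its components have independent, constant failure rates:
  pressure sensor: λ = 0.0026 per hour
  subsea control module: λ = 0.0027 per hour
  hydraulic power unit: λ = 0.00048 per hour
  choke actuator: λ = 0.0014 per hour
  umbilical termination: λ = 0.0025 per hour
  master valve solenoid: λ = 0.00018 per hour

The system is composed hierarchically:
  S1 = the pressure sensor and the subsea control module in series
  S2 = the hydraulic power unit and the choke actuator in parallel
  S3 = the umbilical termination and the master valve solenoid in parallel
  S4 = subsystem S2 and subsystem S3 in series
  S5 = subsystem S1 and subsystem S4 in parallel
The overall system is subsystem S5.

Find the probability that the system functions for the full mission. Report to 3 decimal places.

R(pressure sensor) = exp(−0.0026 × 100) = 0.77105
R(subsea control module) = exp(−0.0027 × 100) = 0.76338
R(hydraulic power unit) = exp(−0.00048 × 100) = 0.95313
R(choke actuator) = exp(−0.0014 × 100) = 0.86936
R(umbilical termination) = exp(−0.0025 × 100) = 0.77880
R(master valve solenoid) = exp(−0.00018 × 100) = 0.98216
Series (pressure sensor and subsea control module): 0.77105 × 0.76338 = 0.58860
Parallel (hydraulic power unit and choke actuator): 1 − (1 − 0.95313)(1 − 0.86936) = 0.99388
Parallel (umbilical termination and master valve solenoid): 1 − (1 − 0.77880)(1 − 0.98216) = 0.99605
Series ([0.99388] and [0.99605]): 0.99388 × 0.99605 = 0.98995
Parallel ([0.58860] and [0.98995]): 1 − (1 − 0.58860)(1 − 0.98995) = 0.996

0.996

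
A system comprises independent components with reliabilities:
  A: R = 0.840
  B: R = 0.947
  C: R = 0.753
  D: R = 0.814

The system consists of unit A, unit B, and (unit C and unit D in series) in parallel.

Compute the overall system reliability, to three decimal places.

Series (C and D): 0.75300 × 0.81400 = 0.61294
Parallel (A, B, and [0.61294]): 1 − (1 − 0.84000)(1 − 0.94700)(1 − 0.61294) = 0.997

0.997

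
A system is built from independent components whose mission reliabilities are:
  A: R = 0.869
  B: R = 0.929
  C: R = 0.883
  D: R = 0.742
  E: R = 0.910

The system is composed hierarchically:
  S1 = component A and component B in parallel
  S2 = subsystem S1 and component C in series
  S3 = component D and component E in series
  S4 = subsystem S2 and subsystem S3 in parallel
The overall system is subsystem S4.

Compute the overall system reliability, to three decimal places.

Parallel (A and B): 1 − (1 − 0.86900)(1 − 0.92900) = 0.99070
Series ([0.99070] and C): 0.99070 × 0.88300 = 0.87479
Series (D and E): 0.74200 × 0.91000 = 0.67522
Parallel ([0.87479] and [0.67522]): 1 − (1 − 0.87479)(1 − 0.67522) = 0.959

0.959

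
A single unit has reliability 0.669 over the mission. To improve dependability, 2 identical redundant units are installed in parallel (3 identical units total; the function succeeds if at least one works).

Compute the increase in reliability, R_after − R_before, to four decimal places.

0.2947

R_before = 0.669
R_after = 1 − (1 − 0.669)^3 = 0.9637
ΔR = 0.9637 − 0.669 = 0.2947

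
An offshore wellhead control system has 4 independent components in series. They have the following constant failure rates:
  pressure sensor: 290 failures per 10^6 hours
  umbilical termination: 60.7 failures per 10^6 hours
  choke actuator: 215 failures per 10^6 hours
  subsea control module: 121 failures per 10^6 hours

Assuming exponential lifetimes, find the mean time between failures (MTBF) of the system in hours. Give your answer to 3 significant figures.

Series of exponential components: λ_sys = Σ λ_i
λ_sys = 0.000290 + 0.0000607 + 0.000215 + 0.000121 = 6.8670e-04 /h
MTBF = 1 / λ_sys = 1460 h

1460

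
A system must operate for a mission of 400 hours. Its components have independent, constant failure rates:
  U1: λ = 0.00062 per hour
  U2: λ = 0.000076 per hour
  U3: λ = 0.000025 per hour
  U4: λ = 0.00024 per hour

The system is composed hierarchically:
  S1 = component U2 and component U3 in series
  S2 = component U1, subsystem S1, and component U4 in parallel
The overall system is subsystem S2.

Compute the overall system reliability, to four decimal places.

R(U1) = exp(−0.00062 × 400) = 0.780360
R(U2) = exp(−0.000076 × 400) = 0.970057
R(U3) = exp(−0.000025 × 400) = 0.990050
R(U4) = exp(−0.00024 × 400) = 0.908464
Series (U2 and U3): 0.970057 × 0.990050 = 0.960405
Parallel (U1, [0.960405], and U4): 1 − (1 − 0.780360)(1 − 0.960405)(1 − 0.908464) = 0.9992

0.9992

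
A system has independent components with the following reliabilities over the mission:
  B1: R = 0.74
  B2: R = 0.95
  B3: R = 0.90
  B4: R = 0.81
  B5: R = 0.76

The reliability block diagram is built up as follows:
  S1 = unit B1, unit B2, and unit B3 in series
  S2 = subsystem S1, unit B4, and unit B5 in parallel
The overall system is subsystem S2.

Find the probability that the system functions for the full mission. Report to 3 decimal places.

Series (B1, B2, and B3): 0.74000 × 0.95000 × 0.90000 = 0.63270
Parallel ([0.63270], B4, and B5): 1 − (1 − 0.63270)(1 − 0.81000)(1 − 0.76000) = 0.983

0.983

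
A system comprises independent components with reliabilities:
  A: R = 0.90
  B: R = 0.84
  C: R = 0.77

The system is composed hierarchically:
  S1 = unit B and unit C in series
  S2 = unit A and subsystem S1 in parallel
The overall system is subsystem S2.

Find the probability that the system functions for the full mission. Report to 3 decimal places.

0.965

Series (B and C): 0.84000 × 0.77000 = 0.64680
Parallel (A and [0.64680]): 1 − (1 − 0.90000)(1 − 0.64680) = 0.965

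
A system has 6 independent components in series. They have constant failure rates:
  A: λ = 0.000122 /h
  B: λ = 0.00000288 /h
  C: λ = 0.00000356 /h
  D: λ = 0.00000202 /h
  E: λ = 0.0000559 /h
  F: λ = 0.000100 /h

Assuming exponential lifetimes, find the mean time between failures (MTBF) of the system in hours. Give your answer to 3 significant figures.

3490

Series of exponential components: λ_sys = Σ λ_i
λ_sys = 0.000122 + 0.00000288 + 0.00000356 + 0.00000202 + 0.0000559 + 0.000100 = 2.8636e-04 /h
MTBF = 1 / λ_sys = 3490 h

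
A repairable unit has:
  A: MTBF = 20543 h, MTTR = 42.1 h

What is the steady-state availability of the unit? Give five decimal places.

A(A) = MTBF/(MTBF+MTTR) = 20543/(20543+42.1) = 0.99795

0.99795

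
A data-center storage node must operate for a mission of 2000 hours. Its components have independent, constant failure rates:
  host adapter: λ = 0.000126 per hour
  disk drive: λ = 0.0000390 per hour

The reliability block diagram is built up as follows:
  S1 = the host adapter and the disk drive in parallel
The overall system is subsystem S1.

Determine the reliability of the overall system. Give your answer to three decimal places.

0.983

R(host adapter) = exp(−0.000126 × 2000) = 0.77724
R(disk drive) = exp(−0.0000390 × 2000) = 0.92496
Parallel (host adapter and disk drive): 1 − (1 − 0.77724)(1 − 0.92496) = 0.983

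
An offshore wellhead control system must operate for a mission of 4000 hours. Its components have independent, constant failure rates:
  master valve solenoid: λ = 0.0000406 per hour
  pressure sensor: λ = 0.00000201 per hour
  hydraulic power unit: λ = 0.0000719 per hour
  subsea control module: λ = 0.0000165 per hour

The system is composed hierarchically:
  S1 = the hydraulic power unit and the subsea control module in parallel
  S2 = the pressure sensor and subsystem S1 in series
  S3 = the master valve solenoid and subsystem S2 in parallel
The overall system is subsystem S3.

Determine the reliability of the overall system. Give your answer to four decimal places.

0.9964

R(master valve solenoid) = exp(−0.0000406 × 4000) = 0.850101
R(pressure sensor) = exp(−0.00000201 × 4000) = 0.991992
R(hydraulic power unit) = exp(−0.0000719 × 4000) = 0.750062
R(subsea control module) = exp(−0.0000165 × 4000) = 0.936131
Parallel (hydraulic power unit and subsea control module): 1 − (1 − 0.750062)(1 − 0.936131) = 0.984037
Series (pressure sensor and [0.984037]): 0.991992 × 0.984037 = 0.976157
Parallel (master valve solenoid and [0.976157]): 1 − (1 − 0.850101)(1 − 0.976157) = 0.9964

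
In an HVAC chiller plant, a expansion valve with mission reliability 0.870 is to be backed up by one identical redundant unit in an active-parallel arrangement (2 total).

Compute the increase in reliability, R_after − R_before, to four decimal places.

R_before = 0.870
R_after = 1 − (1 − 0.870)^2 = 0.9831
ΔR = 0.9831 − 0.870 = 0.1131

0.1131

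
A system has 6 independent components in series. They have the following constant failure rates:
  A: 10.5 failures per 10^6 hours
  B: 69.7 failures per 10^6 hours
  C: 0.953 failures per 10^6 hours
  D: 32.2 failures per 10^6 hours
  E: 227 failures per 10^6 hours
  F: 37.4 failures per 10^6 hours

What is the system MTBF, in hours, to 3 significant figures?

Series of exponential components: λ_sys = Σ λ_i
λ_sys = 0.0000105 + 0.0000697 + 0.000000953 + 0.0000322 + 0.000227 + 0.0000374 = 3.7775e-04 /h
MTBF = 1 / λ_sys = 2650 h

2650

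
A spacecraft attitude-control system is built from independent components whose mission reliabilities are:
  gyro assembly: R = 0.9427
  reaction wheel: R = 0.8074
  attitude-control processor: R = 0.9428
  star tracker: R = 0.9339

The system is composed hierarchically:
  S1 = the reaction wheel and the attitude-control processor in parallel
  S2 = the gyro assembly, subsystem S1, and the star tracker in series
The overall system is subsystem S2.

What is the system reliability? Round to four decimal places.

0.8707

Parallel (reaction wheel and attitude-control processor): 1 − (1 − 0.807400)(1 − 0.942800) = 0.988983
Series (gyro assembly, [0.988983], and star tracker): 0.942700 × 0.988983 × 0.933900 = 0.8707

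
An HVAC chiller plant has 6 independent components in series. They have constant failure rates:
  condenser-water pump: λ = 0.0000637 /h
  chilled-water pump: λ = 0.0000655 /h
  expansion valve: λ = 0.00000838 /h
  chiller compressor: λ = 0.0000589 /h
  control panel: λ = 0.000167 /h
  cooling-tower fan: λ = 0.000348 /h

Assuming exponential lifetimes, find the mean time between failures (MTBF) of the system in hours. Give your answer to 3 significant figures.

Series of exponential components: λ_sys = Σ λ_i
λ_sys = 0.0000637 + 0.0000655 + 0.00000838 + 0.0000589 + 0.000167 + 0.000348 = 7.1148e-04 /h
MTBF = 1 / λ_sys = 1410 h

1410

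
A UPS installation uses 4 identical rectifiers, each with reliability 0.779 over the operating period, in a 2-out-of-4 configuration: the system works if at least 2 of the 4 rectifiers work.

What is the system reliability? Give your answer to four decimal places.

0.9640

R = Σ_{i=2}^{4} C(4,i) p^i (1−p)^{4−i} with p = 0.779
C(4,2)·0.779^2·0.221^2 = 0.177832
C(4,3)·0.779^3·0.221^1 = 0.417893
C(4,4)·0.779^4·0.221^0 = 0.368256
Sum = 0.9640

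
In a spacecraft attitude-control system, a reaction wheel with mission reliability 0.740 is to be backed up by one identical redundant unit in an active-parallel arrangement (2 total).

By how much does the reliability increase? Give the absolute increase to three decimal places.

R_before = 0.740
R_after = 1 − (1 − 0.740)^2 = 0.932
ΔR = 0.932 − 0.740 = 0.192

0.192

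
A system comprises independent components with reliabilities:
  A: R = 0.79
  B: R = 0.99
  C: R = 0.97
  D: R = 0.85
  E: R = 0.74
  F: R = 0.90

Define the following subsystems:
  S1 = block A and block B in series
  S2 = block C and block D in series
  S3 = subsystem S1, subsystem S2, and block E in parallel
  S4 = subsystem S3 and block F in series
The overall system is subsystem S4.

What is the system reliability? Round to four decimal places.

Series (A and B): 0.790000 × 0.990000 = 0.782100
Series (C and D): 0.970000 × 0.850000 = 0.824500
Parallel ([0.782100], [0.824500], and E): 1 − (1 − 0.782100)(1 − 0.824500)(1 − 0.740000) = 0.990057
Series ([0.990057] and F): 0.990057 × 0.900000 = 0.8911

0.8911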